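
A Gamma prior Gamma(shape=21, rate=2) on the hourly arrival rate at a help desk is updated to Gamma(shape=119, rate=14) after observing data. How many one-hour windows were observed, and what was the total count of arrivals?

n = 12 one-hour windows with total 98 arrivals

Gamma–Poisson conjugacy: posterior shape = α + Σxᵢ, posterior rate = β + n.
Matching: Σxᵢ = 119 − 21 = 98 and n = 14 − 2 = 12.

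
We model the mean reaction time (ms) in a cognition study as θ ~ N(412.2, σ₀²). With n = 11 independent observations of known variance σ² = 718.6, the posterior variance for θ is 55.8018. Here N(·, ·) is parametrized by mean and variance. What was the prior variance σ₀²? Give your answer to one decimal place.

σ₀² = 382.7

Posterior precision equals prior precision plus data precision: 1/σ_n² = 1/σ₀² + n/σ².
So 1/σ₀² = 1/55.8018 − 11/718.6 = 0.017921 − 0.015308 = 0.002613.
Hence σ₀² = 1/0.002613 ≈ 382.7.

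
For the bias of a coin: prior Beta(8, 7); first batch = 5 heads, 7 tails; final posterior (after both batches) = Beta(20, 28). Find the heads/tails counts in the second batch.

Because Beta–binomial updating is additive in the counts, the combined data contributed (α_post−α_prior, β_post−β_prior) successes and failures.
Total across both batches: 20−8=12 heads, 28−7=21 tails.
Subtract the first batch: 12−5=7 heads and 21−7=14 tails.

7 heads and 14 tails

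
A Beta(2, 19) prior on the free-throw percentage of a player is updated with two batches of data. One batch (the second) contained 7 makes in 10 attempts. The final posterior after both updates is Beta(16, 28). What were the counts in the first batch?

7 makes and 6 misses

Because Beta–binomial updating is additive in the counts, the combined data contributed (α_post−α_prior, β_post−β_prior) successes and failures.
Total across both batches: 16−2=14 makes, 28−19=9 misses.
Subtract the second batch: 14−7=7 makes and 9−3=6 misses.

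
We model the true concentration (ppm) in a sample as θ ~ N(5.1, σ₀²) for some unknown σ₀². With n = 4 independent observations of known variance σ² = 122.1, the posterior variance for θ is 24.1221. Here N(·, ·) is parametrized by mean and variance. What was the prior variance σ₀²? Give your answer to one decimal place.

σ₀² = 115.0

Posterior precision equals prior precision plus data precision: 1/σ_n² = 1/σ₀² + n/σ².
So 1/σ₀² = 1/24.1221 − 4/122.1 = 0.041456 − 0.032760 = 0.008696.
Hence σ₀² = 1/0.008696 ≈ 115.0.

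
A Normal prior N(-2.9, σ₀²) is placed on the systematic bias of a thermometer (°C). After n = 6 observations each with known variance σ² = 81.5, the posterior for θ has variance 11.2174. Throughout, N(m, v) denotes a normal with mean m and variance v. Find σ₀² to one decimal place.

σ₀² = 64.4

Posterior precision equals prior precision plus data precision: 1/σ_n² = 1/σ₀² + n/σ².
So 1/σ₀² = 1/11.2174 − 6/81.5 = 0.089147 − 0.073620 = 0.015527.
Hence σ₀² = 1/0.015527 ≈ 64.4.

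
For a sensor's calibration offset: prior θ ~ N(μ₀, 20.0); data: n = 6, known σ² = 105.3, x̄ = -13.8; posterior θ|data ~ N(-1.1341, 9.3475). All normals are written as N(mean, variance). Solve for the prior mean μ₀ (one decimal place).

μ₀ = 13.3

The posterior mean is a precision-weighted average: μ_n = (τ₀μ₀ + τ_data·x̄)/(τ₀+τ_data), with τ₀=1/σ₀² and τ_data=n/σ².
Here τ₀ = 1/20.0 = 0.050000 and τ_data = 6/105.3 = 0.056980, so τ_n = 0.106980.
Rearranging for μ₀: μ₀ = (μ_n·τ_n − τ_data·x̄)/τ₀ = (-1.1341·0.106980 − 0.056980·-13.8) / 0.050000 = 0.664998/0.050000 ≈ 13.3.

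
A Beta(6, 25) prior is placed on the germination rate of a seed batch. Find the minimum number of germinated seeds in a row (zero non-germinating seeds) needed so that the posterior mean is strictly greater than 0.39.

k = 10

After k germinated seeds and 0 non-germinating seeds the posterior is Beta(6+k, 25), with mean (6+k)/(6+25+k).
Set (6+k)/(31+k) > 0.39 and solve: k > (0.39·31 − 6)/(1 − 0.39) = 9.984.
The smallest integer exceeding 9.984 is 10, and checking k=10: (16)/(41) = 0.3902 > 0.39.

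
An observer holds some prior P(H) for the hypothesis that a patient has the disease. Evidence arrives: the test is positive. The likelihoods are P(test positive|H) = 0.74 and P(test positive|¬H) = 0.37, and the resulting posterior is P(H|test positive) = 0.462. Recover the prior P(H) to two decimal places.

P(H) = 0.30

In odds form, posterior odds = prior odds × likelihood ratio, so prior odds = posterior odds ÷ LR.
Posterior odds = 0.462/(1−0.462) = 0.8587. LR = 0.74/0.37 = 2.0000.
Prior odds = 0.8587/2.0000 = 0.4294, so P(H) = 0.4294/(1+0.4294) ≈ 0.30.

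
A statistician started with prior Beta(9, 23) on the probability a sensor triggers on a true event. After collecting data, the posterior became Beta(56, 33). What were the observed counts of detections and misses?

Under Beta–binomial conjugacy the posterior parameters are (a+s, b+f).
Match parameters: s=56−9=47, f=33−23=10.

47 detections and 10 misses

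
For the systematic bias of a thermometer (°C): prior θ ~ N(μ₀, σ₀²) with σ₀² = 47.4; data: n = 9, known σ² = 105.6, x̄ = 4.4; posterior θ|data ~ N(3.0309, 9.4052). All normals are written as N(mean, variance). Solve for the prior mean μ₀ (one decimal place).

With known observation variance, the Normal–Normal posterior has precision τ_n = τ₀ + n/σ² and mean μ_n = (τ₀μ₀ + (n/σ²)x̄)/τ_n.
Here τ₀ = 1/47.4 = 0.021097 and τ_data = 9/105.6 = 0.085227, so τ_n = 0.106324.
Rearranging for μ₀: μ₀ = (μ_n·τ_n − τ_data·x̄)/τ₀ = (3.0309·0.106324 − 0.085227·4.4) / 0.021097 = -0.052741/0.021097 ≈ -2.5.

μ₀ = -2.5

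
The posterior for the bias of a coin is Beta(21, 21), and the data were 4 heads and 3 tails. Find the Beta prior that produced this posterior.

Beta(17, 18)

Beta is conjugate to the binomial likelihood: posterior = Beta(α+s, β+f).
Subtract the data counts: 21−4=17, 21−3=18.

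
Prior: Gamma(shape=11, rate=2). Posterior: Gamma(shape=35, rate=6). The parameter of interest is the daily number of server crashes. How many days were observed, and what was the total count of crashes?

A Gamma(α, β) prior (rate parametrization) on a Poisson rate with n observations summing to S gives posterior Gamma(α+S, β+n).
Matching: Σxᵢ = 35 − 11 = 24 and n = 6 − 2 = 4.

n = 4 days with total 24 crashes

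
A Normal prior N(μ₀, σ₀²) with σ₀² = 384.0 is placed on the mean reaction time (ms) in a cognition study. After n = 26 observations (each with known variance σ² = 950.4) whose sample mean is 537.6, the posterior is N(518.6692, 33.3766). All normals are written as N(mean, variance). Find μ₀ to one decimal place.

μ₀ = 319.8

With known observation variance, the Normal–Normal posterior has precision τ_n = τ₀ + n/σ² and mean μ_n = (τ₀μ₀ + (n/σ²)x̄)/τ_n.
Here τ₀ = 1/384.0 = 0.002604 and τ_data = 26/950.4 = 0.027357, so τ_n = 0.029961.
Rearranging for μ₀: μ₀ = (μ_n·τ_n − τ_data·x̄)/τ₀ = (518.6692·0.029961 − 0.027357·537.6) / 0.002604 = 0.832725/0.002604 ≈ 319.8.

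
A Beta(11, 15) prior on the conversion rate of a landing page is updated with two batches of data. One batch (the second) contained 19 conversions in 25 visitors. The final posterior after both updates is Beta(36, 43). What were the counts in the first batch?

Because Beta–binomial updating is additive in the counts, the combined data contributed (α_post−α_prior, β_post−β_prior) successes and failures.
Total across both batches: 36−11=25 conversions, 43−15=28 bounces.
Subtract the second batch: 25−19=6 conversions and 28−6=22 bounces.

6 conversions and 22 bounces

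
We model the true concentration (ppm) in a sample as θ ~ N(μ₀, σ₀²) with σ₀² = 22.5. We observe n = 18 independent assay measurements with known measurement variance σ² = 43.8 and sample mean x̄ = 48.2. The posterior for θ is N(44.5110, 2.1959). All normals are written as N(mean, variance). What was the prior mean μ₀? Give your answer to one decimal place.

μ₀ = 10.4

The posterior mean is a precision-weighted average: μ_n = (τ₀μ₀ + τ_data·x̄)/(τ₀+τ_data), with τ₀=1/σ₀² and τ_data=n/σ².
Here τ₀ = 1/22.5 = 0.044444 and τ_data = 18/43.8 = 0.410959, so τ_n = 0.455403.
Rearranging for μ₀: μ₀ = (μ_n·τ_n − τ_data·x̄)/τ₀ = (44.5110·0.455403 − 0.410959·48.2) / 0.044444 = 0.462219/0.044444 ≈ 10.4.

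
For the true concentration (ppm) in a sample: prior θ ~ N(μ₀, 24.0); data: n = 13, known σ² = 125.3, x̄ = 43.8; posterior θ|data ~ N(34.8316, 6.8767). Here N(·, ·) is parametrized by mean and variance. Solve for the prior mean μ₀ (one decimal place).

μ₀ = 12.5

With known observation variance, the Normal–Normal posterior has precision τ_n = τ₀ + n/σ² and mean μ_n = (τ₀μ₀ + (n/σ²)x̄)/τ_n.
Here τ₀ = 1/24.0 = 0.041667 and τ_data = 13/125.3 = 0.103751, so τ_n = 0.145418.
Rearranging for μ₀: μ₀ = (μ_n·τ_n − τ_data·x̄)/τ₀ = (34.8316·0.145418 − 0.103751·43.8) / 0.041667 = 0.520848/0.041667 ≈ 12.5.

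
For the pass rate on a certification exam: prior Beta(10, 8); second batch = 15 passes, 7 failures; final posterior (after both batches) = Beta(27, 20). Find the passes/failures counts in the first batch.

2 passes and 5 failures

Because Beta–binomial updating is additive in the counts, the combined data contributed (α_post−α_prior, β_post−β_prior) successes and failures.
Total across both batches: 27−10=17 passes, 20−8=12 failures.
Subtract the second batch: 17−15=2 passes and 12−7=5 failures.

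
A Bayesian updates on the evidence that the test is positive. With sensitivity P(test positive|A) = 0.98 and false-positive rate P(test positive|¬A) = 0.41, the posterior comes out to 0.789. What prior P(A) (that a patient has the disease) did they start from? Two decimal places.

P(A) = 0.61

Bayes' rule in odds form gives O(A|E) = O(A)·[P(E|A)/P(E|¬A)], hence O(A) = O(A|E)/LR.
Posterior odds = 0.789/(1−0.789) = 3.7393. LR = 0.98/0.41 = 2.3902.
Prior odds = 3.7393/2.3902 = 1.5644, so P(A) = 1.5644/(1+1.5644) ≈ 0.61.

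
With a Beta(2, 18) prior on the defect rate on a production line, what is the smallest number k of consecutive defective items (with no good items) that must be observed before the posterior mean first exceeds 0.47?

k = 14

After k defective items and 0 good items the posterior is Beta(2+k, 18), with mean (2+k)/(2+18+k).
Set (2+k)/(20+k) > 0.47 and solve: k > (0.47·20 − 2)/(1 − 0.47) = 13.962.
The smallest integer exceeding 13.962 is 14, and checking k=14: (16)/(34) = 0.4706 > 0.47.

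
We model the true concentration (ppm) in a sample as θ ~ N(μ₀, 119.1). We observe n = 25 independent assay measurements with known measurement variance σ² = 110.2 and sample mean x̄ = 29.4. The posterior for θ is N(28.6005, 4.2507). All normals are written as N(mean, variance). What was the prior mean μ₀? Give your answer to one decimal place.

The posterior mean is a precision-weighted average: μ_n = (τ₀μ₀ + τ_data·x̄)/(τ₀+τ_data), with τ₀=1/σ₀² and τ_data=n/σ².
Here τ₀ = 1/119.1 = 0.008396 and τ_data = 25/110.2 = 0.226860, so τ_n = 0.235256.
Rearranging for μ₀: μ₀ = (μ_n·τ_n − τ_data·x̄)/τ₀ = (28.6005·0.235256 − 0.226860·29.4) / 0.008396 = 0.058755/0.008396 ≈ 7.0.

μ₀ = 7.0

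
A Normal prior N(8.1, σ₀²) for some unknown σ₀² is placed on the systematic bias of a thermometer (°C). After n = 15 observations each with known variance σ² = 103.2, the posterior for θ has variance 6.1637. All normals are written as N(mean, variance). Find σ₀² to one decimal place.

For the Normal–Normal model with known σ², precisions add: τ_n = τ₀ + n/σ².
So 1/σ₀² = 1/6.1637 − 15/103.2 = 0.162240 − 0.145349 = 0.016891.
Hence σ₀² = 1/0.016891 ≈ 59.2.

σ₀² = 59.2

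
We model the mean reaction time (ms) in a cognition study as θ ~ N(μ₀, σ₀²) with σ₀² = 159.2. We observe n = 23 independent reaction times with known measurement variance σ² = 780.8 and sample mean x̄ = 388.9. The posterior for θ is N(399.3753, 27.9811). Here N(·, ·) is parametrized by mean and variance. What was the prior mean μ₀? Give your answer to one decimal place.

μ₀ = 448.5

With known observation variance, the Normal–Normal posterior has precision τ_n = τ₀ + n/σ² and mean μ_n = (τ₀μ₀ + (n/σ²)x̄)/τ_n.
Here τ₀ = 1/159.2 = 0.006281 and τ_data = 23/780.8 = 0.029457, so τ_n = 0.035738.
Rearranging for μ₀: μ₀ = (μ_n·τ_n − τ_data·x̄)/τ₀ = (399.3753·0.035738 − 0.029457·388.9) / 0.006281 = 2.817047/0.006281 ≈ 448.5.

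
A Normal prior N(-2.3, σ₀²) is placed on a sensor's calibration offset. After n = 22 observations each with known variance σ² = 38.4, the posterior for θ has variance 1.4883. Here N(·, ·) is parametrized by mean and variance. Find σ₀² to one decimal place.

Posterior precision equals prior precision plus data precision: 1/σ_n² = 1/σ₀² + n/σ².
So 1/σ₀² = 1/1.4883 − 22/38.4 = 0.671908 − 0.572917 = 0.098991.
Hence σ₀² = 1/0.098991 ≈ 10.1.

σ₀² = 10.1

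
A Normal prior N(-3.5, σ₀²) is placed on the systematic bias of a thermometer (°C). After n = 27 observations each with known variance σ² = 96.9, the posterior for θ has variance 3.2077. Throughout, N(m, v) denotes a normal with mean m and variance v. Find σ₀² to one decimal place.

σ₀² = 30.2

For the Normal–Normal model with known σ², precisions add: τ_n = τ₀ + n/σ².
So 1/σ₀² = 1/3.2077 − 27/96.9 = 0.311750 − 0.278638 = 0.033112.
Hence σ₀² = 1/0.033112 ≈ 30.2.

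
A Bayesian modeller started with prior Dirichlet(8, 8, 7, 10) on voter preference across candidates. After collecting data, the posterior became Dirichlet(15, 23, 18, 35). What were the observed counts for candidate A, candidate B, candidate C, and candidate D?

counts (7, 15, 11, 25)

For a Dirichlet(α) prior with multinomial counts c, the posterior is Dirichlet(α + c) componentwise.
Counts are posterior − prior componentwise: 15−8=7, 23−8=15, 18−7=11, 35−10=25.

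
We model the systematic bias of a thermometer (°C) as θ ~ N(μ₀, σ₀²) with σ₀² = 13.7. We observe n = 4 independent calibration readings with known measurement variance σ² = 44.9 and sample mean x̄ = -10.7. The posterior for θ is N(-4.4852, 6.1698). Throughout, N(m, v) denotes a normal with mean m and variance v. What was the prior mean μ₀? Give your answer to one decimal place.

The posterior mean is a precision-weighted average: μ_n = (τ₀μ₀ + τ_data·x̄)/(τ₀+τ_data), with τ₀=1/σ₀² and τ_data=n/σ².
Here τ₀ = 1/13.7 = 0.072993 and τ_data = 4/44.9 = 0.089087, so τ_n = 0.162080.
Rearranging for μ₀: μ₀ = (μ_n·τ_n − τ_data·x̄)/τ₀ = (-4.4852·0.162080 − 0.089087·-10.7) / 0.072993 = 0.226270/0.072993 ≈ 3.1.

μ₀ = 3.1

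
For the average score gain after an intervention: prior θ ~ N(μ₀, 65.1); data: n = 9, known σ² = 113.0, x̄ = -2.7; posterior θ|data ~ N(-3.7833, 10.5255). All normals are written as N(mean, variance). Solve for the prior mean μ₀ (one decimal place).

μ₀ = -9.4

The posterior mean is a precision-weighted average: μ_n = (τ₀μ₀ + τ_data·x̄)/(τ₀+τ_data), with τ₀=1/σ₀² and τ_data=n/σ².
Here τ₀ = 1/65.1 = 0.015361 and τ_data = 9/113.0 = 0.079646, so τ_n = 0.095007.
Rearranging for μ₀: μ₀ = (μ_n·τ_n − τ_data·x̄)/τ₀ = (-3.7833·0.095007 − 0.079646·-2.7) / 0.015361 = -0.144396/0.015361 ≈ -9.4.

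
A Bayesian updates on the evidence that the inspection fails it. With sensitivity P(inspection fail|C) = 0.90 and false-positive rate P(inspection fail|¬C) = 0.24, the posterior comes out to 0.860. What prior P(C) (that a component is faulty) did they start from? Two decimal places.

P(C) = 0.62

Bayes' rule in odds form gives O(C|E) = O(C)·[P(E|C)/P(E|¬C)], hence O(C) = O(C|E)/LR.
Posterior odds = 0.860/(1−0.860) = 6.1429. LR = 0.90/0.24 = 3.7500.
Prior odds = 6.1429/3.7500 = 1.6381, so P(C) = 1.6381/(1+1.6381) ≈ 0.62.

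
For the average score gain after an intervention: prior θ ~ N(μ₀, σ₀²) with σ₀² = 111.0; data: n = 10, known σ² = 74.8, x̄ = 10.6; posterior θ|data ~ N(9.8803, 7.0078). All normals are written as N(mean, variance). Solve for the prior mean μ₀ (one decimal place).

μ₀ = -0.8

With known observation variance, the Normal–Normal posterior has precision τ_n = τ₀ + n/σ² and mean μ_n = (τ₀μ₀ + (n/σ²)x̄)/τ_n.
Here τ₀ = 1/111.0 = 0.009009 and τ_data = 10/74.8 = 0.133690, so τ_n = 0.142699.
Rearranging for μ₀: μ₀ = (μ_n·τ_n − τ_data·x̄)/τ₀ = (9.8803·0.142699 − 0.133690·10.6) / 0.009009 = -0.007205/0.009009 ≈ -0.8.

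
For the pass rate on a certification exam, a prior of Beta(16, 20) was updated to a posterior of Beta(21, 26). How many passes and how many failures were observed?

A Beta(a, b) prior with s successes and f failures in binomial data gives a Beta(a+s, b+f) posterior.
So s = 21 − 16 = 5 and f = 26 − 20 = 6.

5 passes and 6 failures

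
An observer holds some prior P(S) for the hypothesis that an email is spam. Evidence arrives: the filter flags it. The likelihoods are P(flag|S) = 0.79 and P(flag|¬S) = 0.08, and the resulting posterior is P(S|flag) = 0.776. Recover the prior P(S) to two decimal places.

P(S) = 0.26

In odds form, posterior odds = prior odds × likelihood ratio, so prior odds = posterior odds ÷ LR.
Posterior odds = 0.776/(1−0.776) = 3.4643. LR = 0.79/0.08 = 9.8750.
Prior odds = 3.4643/9.8750 = 0.3508, so P(S) = 0.3508/(1+0.3508) ≈ 0.26.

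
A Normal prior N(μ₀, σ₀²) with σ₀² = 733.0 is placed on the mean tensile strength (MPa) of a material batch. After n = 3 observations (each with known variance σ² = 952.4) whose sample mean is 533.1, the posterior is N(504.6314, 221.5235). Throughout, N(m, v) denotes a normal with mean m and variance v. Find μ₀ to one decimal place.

With known observation variance, the Normal–Normal posterior has precision τ_n = τ₀ + n/σ² and mean μ_n = (τ₀μ₀ + (n/σ²)x̄)/τ_n.
Here τ₀ = 1/733.0 = 0.001364 and τ_data = 3/952.4 = 0.003150, so τ_n = 0.004514.
Rearranging for μ₀: μ₀ = (μ_n·τ_n − τ_data·x̄)/τ₀ = (504.6314·0.004514 − 0.003150·533.1) / 0.001364 = 0.598641/0.001364 ≈ 438.9.

μ₀ = 438.9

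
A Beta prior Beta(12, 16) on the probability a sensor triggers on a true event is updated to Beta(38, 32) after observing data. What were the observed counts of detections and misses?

Beta is conjugate to the binomial likelihood: posterior = Beta(α+s, β+f).
So s = 38 − 12 = 26 and f = 32 − 16 = 16.

26 detections and 16 misses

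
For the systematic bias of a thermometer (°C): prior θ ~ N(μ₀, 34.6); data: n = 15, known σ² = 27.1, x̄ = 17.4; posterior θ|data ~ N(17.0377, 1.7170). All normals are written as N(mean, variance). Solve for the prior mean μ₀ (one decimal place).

With known observation variance, the Normal–Normal posterior has precision τ_n = τ₀ + n/σ² and mean μ_n = (τ₀μ₀ + (n/σ²)x̄)/τ_n.
Here τ₀ = 1/34.6 = 0.028902 and τ_data = 15/27.1 = 0.553506, so τ_n = 0.582408.
Rearranging for μ₀: μ₀ = (μ_n·τ_n − τ_data·x̄)/τ₀ = (17.0377·0.582408 − 0.553506·17.4) / 0.028902 = 0.291888/0.028902 ≈ 10.1.

μ₀ = 10.1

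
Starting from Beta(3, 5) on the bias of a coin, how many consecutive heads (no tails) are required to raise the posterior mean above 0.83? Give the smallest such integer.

After k heads and 0 tails the posterior is Beta(3+k, 5), with mean (3+k)/(3+5+k).
Set (3+k)/(8+k) > 0.83 and solve: k > (0.83·8 − 3)/(1 − 0.83) = 21.412.
The smallest integer exceeding 21.412 is 22.

k = 22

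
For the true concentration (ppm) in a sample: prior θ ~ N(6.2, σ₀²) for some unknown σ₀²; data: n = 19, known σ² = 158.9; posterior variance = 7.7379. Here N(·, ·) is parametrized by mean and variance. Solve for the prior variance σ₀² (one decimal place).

For the Normal–Normal model with known σ², precisions add: τ_n = τ₀ + n/σ².
So 1/σ₀² = 1/7.7379 − 19/158.9 = 0.129234 − 0.119572 = 0.009662.
Hence σ₀² = 1/0.009662 ≈ 103.5.

σ₀² = 103.5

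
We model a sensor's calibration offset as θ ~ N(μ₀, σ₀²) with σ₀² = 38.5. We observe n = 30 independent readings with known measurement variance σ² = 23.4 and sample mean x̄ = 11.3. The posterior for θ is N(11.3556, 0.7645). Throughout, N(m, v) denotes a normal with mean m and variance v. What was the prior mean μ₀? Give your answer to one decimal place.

μ₀ = 14.1

With known observation variance, the Normal–Normal posterior has precision τ_n = τ₀ + n/σ² and mean μ_n = (τ₀μ₀ + (n/σ²)x̄)/τ_n.
Here τ₀ = 1/38.5 = 0.025974 and τ_data = 30/23.4 = 1.282051, so τ_n = 1.308025.
Rearranging for μ₀: μ₀ = (μ_n·τ_n − τ_data·x̄)/τ₀ = (11.3556·1.308025 − 1.282051·11.3) / 0.025974 = 0.366232/0.025974 ≈ 14.1.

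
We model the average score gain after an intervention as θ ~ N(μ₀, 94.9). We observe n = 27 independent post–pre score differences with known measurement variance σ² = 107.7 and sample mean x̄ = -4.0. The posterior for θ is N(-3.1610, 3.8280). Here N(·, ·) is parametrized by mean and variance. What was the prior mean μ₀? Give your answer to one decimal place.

The posterior mean is a precision-weighted average: μ_n = (τ₀μ₀ + τ_data·x̄)/(τ₀+τ_data), with τ₀=1/σ₀² and τ_data=n/σ².
Here τ₀ = 1/94.9 = 0.010537 and τ_data = 27/107.7 = 0.250696, so τ_n = 0.261233.
Rearranging for μ₀: μ₀ = (μ_n·τ_n − τ_data·x̄)/τ₀ = (-3.1610·0.261233 − 0.250696·-4.0) / 0.010537 = 0.177026/0.010537 ≈ 16.8.

μ₀ = 16.8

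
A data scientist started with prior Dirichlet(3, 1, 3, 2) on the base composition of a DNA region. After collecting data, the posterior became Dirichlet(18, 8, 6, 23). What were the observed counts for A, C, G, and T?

For a Dirichlet(α) prior with multinomial counts c, the posterior is Dirichlet(α + c) componentwise.
Counts are posterior − prior componentwise: 18−3=15, 8−1=7, 6−3=3, 23−2=21.

counts (15, 7, 3, 21)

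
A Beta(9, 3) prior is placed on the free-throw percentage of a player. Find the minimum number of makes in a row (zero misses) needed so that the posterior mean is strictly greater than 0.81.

k = 4

After k makes and 0 misses the posterior is Beta(9+k, 3), with mean (9+k)/(9+3+k).
Set (9+k)/(12+k) > 0.81 and solve: k > (0.81·12 − 9)/(1 − 0.81) = 3.789.
The smallest integer exceeding 3.789 is 4.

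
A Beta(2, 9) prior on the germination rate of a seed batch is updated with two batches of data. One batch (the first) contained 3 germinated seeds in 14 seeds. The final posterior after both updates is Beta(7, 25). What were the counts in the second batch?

Sequential conjugate updates are equivalent to a single update on the pooled data, so total successes = posterior α − prior α and total failures = posterior β − prior β.
Total across both batches: 7−2=5 germinated seeds, 25−9=16 non-germinating seeds.
Subtract the first batch: 5−3=2 germinated seeds and 16−11=5 non-germinating seeds.

2 germinated seeds and 5 non-germinating seeds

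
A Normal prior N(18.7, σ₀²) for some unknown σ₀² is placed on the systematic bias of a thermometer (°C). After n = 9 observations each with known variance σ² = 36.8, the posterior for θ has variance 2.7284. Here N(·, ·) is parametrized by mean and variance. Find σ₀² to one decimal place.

σ₀² = 8.2

For the Normal–Normal model with known σ², precisions add: τ_n = τ₀ + n/σ².
So 1/σ₀² = 1/2.7284 − 9/36.8 = 0.366515 − 0.244565 = 0.121950.
Hence σ₀² = 1/0.121950 ≈ 8.2.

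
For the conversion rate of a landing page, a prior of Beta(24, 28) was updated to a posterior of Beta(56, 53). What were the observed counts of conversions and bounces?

Under Beta–binomial conjugacy the posterior parameters are (a+s, b+f).
Match parameters: s=56−24=32, f=53−28=25.

32 conversions and 25 bounces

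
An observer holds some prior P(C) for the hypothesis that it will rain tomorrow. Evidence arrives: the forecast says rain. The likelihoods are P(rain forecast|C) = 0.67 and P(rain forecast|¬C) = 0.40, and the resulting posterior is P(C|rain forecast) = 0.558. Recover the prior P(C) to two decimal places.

P(C) = 0.43

In odds form, posterior odds = prior odds × likelihood ratio, so prior odds = posterior odds ÷ LR.
Posterior odds = 0.558/(1−0.558) = 1.2624. LR = 0.67/0.40 = 1.6750.
Prior odds = 1.2624/1.6750 = 0.7537, so P(C) = 0.7537/(1+0.7537) ≈ 0.43.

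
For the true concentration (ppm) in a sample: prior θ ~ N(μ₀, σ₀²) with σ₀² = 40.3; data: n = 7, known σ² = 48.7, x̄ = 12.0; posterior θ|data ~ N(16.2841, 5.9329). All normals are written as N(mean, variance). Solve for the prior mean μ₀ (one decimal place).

μ₀ = 41.1

With known observation variance, the Normal–Normal posterior has precision τ_n = τ₀ + n/σ² and mean μ_n = (τ₀μ₀ + (n/σ²)x̄)/τ_n.
Here τ₀ = 1/40.3 = 0.024814 and τ_data = 7/48.7 = 0.143737, so τ_n = 0.168551.
Rearranging for μ₀: μ₀ = (μ_n·τ_n − τ_data·x̄)/τ₀ = (16.2841·0.168551 − 0.143737·12.0) / 0.024814 = 1.019857/0.024814 ≈ 41.1.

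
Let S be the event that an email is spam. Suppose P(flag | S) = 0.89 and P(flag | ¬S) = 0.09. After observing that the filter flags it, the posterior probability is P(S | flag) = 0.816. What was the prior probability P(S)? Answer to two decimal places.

P(S) = 0.31

In odds form, posterior odds = prior odds × likelihood ratio, so prior odds = posterior odds ÷ LR.
Posterior odds = 0.816/(1−0.816) = 4.4348. LR = 0.89/0.09 = 9.8889.
Prior odds = 4.4348/9.8889 = 0.4485, so P(S) = 0.4485/(1+0.4485) ≈ 0.31.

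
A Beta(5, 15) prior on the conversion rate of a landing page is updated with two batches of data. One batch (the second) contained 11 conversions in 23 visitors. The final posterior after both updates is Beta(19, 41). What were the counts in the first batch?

Because Beta–binomial updating is additive in the counts, the combined data contributed (α_post−α_prior, β_post−β_prior) successes and failures.
Total across both batches: 19−5=14 conversions, 41−15=26 bounces.
Subtract the second batch: 14−11=3 conversions and 26−12=14 bounces.

3 conversions and 14 bounces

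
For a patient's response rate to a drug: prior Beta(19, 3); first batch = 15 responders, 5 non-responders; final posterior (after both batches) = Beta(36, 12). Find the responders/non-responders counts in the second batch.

Sequential conjugate updates are equivalent to a single update on the pooled data, so total successes = posterior α − prior α and total failures = posterior β − prior β.
Total across both batches: 36−19=17 responders, 12−3=9 non-responders.
Subtract the first batch: 17−15=2 responders and 9−5=4 non-responders.

2 responders and 4 non-responders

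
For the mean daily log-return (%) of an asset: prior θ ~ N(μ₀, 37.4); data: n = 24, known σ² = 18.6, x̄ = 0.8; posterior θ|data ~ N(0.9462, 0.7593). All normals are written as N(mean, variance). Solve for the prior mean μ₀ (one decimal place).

The posterior mean is a precision-weighted average: μ_n = (τ₀μ₀ + τ_data·x̄)/(τ₀+τ_data), with τ₀=1/σ₀² and τ_data=n/σ².
Here τ₀ = 1/37.4 = 0.026738 and τ_data = 24/18.6 = 1.290323, so τ_n = 1.317061.
Rearranging for μ₀: μ₀ = (μ_n·τ_n − τ_data·x̄)/τ₀ = (0.9462·1.317061 − 1.290323·0.8) / 0.026738 = 0.213945/0.026738 ≈ 8.0.

μ₀ = 8.0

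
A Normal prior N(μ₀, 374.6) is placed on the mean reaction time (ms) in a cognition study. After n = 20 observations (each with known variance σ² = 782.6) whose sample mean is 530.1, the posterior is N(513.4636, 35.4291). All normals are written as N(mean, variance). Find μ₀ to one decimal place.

μ₀ = 354.2

With known observation variance, the Normal–Normal posterior has precision τ_n = τ₀ + n/σ² and mean μ_n = (τ₀μ₀ + (n/σ²)x̄)/τ_n.
Here τ₀ = 1/374.6 = 0.002670 and τ_data = 20/782.6 = 0.025556, so τ_n = 0.028226.
Rearranging for μ₀: μ₀ = (μ_n·τ_n − τ_data·x̄)/τ₀ = (513.4636·0.028226 − 0.025556·530.1) / 0.002670 = 0.945788/0.002670 ≈ 354.2.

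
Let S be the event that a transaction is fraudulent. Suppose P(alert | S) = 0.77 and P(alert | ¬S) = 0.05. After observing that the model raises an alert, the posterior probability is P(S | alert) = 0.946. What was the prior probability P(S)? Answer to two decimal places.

In odds form, posterior odds = prior odds × likelihood ratio, so prior odds = posterior odds ÷ LR.
Posterior odds = 0.946/(1−0.946) = 17.5185. LR = 0.77/0.05 = 15.4000.
Prior odds = 17.5185/15.4000 = 1.1376, so P(S) = 1.1376/(1+1.1376) ≈ 0.53.

P(S) = 0.53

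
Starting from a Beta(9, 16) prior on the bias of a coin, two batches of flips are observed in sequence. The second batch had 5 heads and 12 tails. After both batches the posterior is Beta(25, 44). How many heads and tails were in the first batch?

Sequential conjugate updates are equivalent to a single update on the pooled data, so total successes = posterior α − prior α and total failures = posterior β − prior β.
Total across both batches: 25−9=16 heads, 44−16=28 tails.
Subtract the second batch: 16−5=11 heads and 28−12=16 tails.

11 heads and 16 tails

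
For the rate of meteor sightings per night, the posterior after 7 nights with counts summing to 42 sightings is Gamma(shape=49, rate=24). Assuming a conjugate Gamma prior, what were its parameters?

Gamma–Poisson conjugacy: posterior shape = α + Σxᵢ, posterior rate = β + n.
So α = 49 − 42 = 7 and β = 24 − 7 = 17.

Gamma(shape=7, rate=17)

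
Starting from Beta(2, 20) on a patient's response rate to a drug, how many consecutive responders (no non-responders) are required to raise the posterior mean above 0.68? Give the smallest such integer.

After k responders and 0 non-responders the posterior is Beta(2+k, 20), with mean (2+k)/(2+20+k).
Set (2+k)/(22+k) > 0.68 and solve: k > (0.68·22 − 2)/(1 − 0.68) = 40.500.
The smallest integer exceeding 40.500 is 41, and checking k=41: (43)/(63) = 0.6825 > 0.68.

k = 41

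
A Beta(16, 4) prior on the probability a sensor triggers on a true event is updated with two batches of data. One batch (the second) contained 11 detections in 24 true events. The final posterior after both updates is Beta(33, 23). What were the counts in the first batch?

6 detections and 6 misses

Sequential conjugate updates are equivalent to a single update on the pooled data, so total successes = posterior α − prior α and total failures = posterior β − prior β.
Total across both batches: 33−16=17 detections, 23−4=19 misses.
Subtract the second batch: 17−11=6 detections and 19−13=6 misses.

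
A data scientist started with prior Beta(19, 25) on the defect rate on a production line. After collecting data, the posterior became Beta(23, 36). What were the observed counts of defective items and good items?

A Beta(α, β) prior with s successes and f failures in binomial data gives a Beta(α+s, β+f) posterior.
So s = 23 − 19 = 4 and f = 36 − 25 = 11.

4 defective items and 11 good items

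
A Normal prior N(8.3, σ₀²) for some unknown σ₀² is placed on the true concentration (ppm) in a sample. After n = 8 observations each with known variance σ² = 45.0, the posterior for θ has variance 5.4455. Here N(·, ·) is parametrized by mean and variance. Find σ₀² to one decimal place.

Posterior precision equals prior precision plus data precision: 1/σ_n² = 1/σ₀² + n/σ².
So 1/σ₀² = 1/5.4455 − 8/45.0 = 0.183638 − 0.177778 = 0.005860.
Hence σ₀² = 1/0.005860 ≈ 170.6.

σ₀² = 170.6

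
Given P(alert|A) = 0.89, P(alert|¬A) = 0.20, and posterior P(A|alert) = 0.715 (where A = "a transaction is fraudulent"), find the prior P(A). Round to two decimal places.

P(A) = 0.36

In odds form, posterior odds = prior odds × likelihood ratio, so prior odds = posterior odds ÷ LR.
Posterior odds = 0.715/(1−0.715) = 2.5088. LR = 0.89/0.20 = 4.4500.
Prior odds = 2.5088/4.4500 = 0.5638, so P(A) = 0.5638/(1+0.5638) ≈ 0.36.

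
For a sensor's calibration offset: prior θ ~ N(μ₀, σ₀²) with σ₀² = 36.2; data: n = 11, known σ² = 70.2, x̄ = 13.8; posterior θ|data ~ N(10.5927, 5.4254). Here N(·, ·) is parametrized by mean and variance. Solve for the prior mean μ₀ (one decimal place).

With known observation variance, the Normal–Normal posterior has precision τ_n = τ₀ + n/σ² and mean μ_n = (τ₀μ₀ + (n/σ²)x̄)/τ_n.
Here τ₀ = 1/36.2 = 0.027624 and τ_data = 11/70.2 = 0.156695, so τ_n = 0.184319.
Rearranging for μ₀: μ₀ = (μ_n·τ_n − τ_data·x̄)/τ₀ = (10.5927·0.184319 − 0.156695·13.8) / 0.027624 = -0.209955/0.027624 ≈ -7.6.

μ₀ = -7.6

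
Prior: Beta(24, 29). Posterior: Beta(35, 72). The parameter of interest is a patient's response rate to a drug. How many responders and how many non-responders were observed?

11 responders and 43 non-responders

Beta is conjugate to the binomial likelihood: posterior = Beta(α+s, β+f).
Match parameters: s=35−24=11, f=72−29=43.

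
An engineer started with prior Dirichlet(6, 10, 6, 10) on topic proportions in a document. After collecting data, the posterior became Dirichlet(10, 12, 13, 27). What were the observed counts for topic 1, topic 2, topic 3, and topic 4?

For a Dirichlet(α) prior with multinomial counts c, the posterior is Dirichlet(α + c) componentwise.
Counts are posterior − prior componentwise: 10−6=4, 12−10=2, 13−6=7, 27−10=17.

counts (4, 2, 7, 17)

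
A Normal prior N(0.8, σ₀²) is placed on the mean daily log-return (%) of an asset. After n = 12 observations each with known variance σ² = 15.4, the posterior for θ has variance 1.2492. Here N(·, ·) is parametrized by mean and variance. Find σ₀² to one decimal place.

Posterior precision equals prior precision plus data precision: 1/σ_n² = 1/σ₀² + n/σ².
So 1/σ₀² = 1/1.2492 − 12/15.4 = 0.800512 − 0.779221 = 0.021291.
Hence σ₀² = 1/0.021291 ≈ 47.0.

σ₀² = 47.0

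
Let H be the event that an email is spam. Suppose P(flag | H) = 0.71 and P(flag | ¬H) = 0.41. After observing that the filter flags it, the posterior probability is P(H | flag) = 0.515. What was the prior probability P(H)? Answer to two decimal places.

P(H) = 0.38

In odds form, posterior odds = prior odds × likelihood ratio, so prior odds = posterior odds ÷ LR.
Posterior odds = 0.515/(1−0.515) = 1.0619. LR = 0.71/0.41 = 1.7317.
Prior odds = 1.0619/1.7317 = 0.6132, so P(H) = 0.6132/(1+0.6132) ≈ 0.38.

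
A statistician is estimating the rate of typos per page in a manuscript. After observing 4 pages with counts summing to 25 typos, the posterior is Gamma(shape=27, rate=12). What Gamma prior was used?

Gamma(shape=2, rate=8)

Gamma–Poisson conjugacy: posterior shape = α + Σxᵢ, posterior rate = β + n.
So α = 27 − 25 = 2 and β = 12 − 4 = 8.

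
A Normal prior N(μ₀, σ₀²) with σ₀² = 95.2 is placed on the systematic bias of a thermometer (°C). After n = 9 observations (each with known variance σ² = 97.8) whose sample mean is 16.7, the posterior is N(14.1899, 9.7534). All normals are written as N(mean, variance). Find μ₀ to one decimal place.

μ₀ = -7.8

The posterior mean is a precision-weighted average: μ_n = (τ₀μ₀ + τ_data·x̄)/(τ₀+τ_data), with τ₀=1/σ₀² and τ_data=n/σ².
Here τ₀ = 1/95.2 = 0.010504 and τ_data = 9/97.8 = 0.092025, so τ_n = 0.102529.
Rearranging for μ₀: μ₀ = (μ_n·τ_n − τ_data·x̄)/τ₀ = (14.1899·0.102529 − 0.092025·16.7) / 0.010504 = -0.081941/0.010504 ≈ -7.8.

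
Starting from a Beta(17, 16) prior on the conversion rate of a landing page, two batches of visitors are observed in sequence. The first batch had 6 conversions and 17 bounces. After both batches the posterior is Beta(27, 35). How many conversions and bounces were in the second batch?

4 conversions and 2 bounces

Because Beta–binomial updating is additive in the counts, the combined data contributed (α_post−α_prior, β_post−β_prior) successes and failures.
Total across both batches: 27−17=10 conversions, 35−16=19 bounces.
Subtract the first batch: 10−6=4 conversions and 19−17=2 bounces.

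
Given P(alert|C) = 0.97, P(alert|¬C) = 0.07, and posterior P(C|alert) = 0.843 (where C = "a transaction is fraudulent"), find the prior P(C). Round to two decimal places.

In odds form, posterior odds = prior odds × likelihood ratio, so prior odds = posterior odds ÷ LR.
Posterior odds = 0.843/(1−0.843) = 5.3694. LR = 0.97/0.07 = 13.8571.
Prior odds = 5.3694/13.8571 = 0.3875, so P(C) = 0.3875/(1+0.3875) ≈ 0.28.

P(C) = 0.28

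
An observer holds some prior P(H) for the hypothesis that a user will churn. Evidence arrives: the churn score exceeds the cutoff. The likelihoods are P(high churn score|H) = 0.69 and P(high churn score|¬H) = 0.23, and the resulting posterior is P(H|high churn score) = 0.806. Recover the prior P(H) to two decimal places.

P(H) = 0.58

Bayes' rule in odds form gives O(H|E) = O(H)·[P(E|H)/P(E|¬H)], hence O(H) = O(H|E)/LR.
Posterior odds = 0.806/(1−0.806) = 4.1546. LR = 0.69/0.23 = 3.0000.
Prior odds = 4.1546/3.0000 = 1.3849, so P(H) = 1.3849/(1+1.3849) ≈ 0.58.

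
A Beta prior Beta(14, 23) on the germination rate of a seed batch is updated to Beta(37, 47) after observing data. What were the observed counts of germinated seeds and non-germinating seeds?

23 germinated seeds and 24 non-germinating seeds

A Beta(a, b) prior with s successes and f failures in binomial data gives a Beta(a+s, b+f) posterior.
Match parameters: s=37−14=23, f=47−23=24.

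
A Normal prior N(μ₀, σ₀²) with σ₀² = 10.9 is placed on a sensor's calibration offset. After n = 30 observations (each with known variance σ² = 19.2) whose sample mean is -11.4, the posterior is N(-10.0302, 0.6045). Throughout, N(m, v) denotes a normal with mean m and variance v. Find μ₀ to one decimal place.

With known observation variance, the Normal–Normal posterior has precision τ_n = τ₀ + n/σ² and mean μ_n = (τ₀μ₀ + (n/σ²)x̄)/τ_n.
Here τ₀ = 1/10.9 = 0.091743 and τ_data = 30/19.2 = 1.562500, so τ_n = 1.654243.
Rearranging for μ₀: μ₀ = (μ_n·τ_n − τ_data·x̄)/τ₀ = (-10.0302·1.654243 − 1.562500·-11.4) / 0.091743 = 1.220112/0.091743 ≈ 13.3.

μ₀ = 13.3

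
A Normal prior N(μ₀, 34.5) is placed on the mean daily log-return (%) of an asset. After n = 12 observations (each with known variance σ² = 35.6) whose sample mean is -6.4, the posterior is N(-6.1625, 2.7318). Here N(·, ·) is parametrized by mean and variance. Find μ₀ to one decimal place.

The posterior mean is a precision-weighted average: μ_n = (τ₀μ₀ + τ_data·x̄)/(τ₀+τ_data), with τ₀=1/σ₀² and τ_data=n/σ².
Here τ₀ = 1/34.5 = 0.028986 and τ_data = 12/35.6 = 0.337079, so τ_n = 0.366065.
Rearranging for μ₀: μ₀ = (μ_n·τ_n − τ_data·x̄)/τ₀ = (-6.1625·0.366065 − 0.337079·-6.4) / 0.028986 = -0.098570/0.028986 ≈ -3.4.

μ₀ = -3.4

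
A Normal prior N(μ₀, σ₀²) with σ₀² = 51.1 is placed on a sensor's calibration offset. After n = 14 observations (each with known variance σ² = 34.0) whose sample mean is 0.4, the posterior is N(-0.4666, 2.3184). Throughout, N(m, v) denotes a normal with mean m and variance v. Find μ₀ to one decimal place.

The posterior mean is a precision-weighted average: μ_n = (τ₀μ₀ + τ_data·x̄)/(τ₀+τ_data), with τ₀=1/σ₀² and τ_data=n/σ².
Here τ₀ = 1/51.1 = 0.019569 and τ_data = 14/34.0 = 0.411765, so τ_n = 0.431334.
Rearranging for μ₀: μ₀ = (μ_n·τ_n − τ_data·x̄)/τ₀ = (-0.4666·0.431334 − 0.411765·0.4) / 0.019569 = -0.365966/0.019569 ≈ -18.7.

μ₀ = -18.7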